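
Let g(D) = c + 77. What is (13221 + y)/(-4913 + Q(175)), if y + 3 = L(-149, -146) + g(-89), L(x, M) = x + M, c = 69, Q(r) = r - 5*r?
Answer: -13069/5613 ≈ -2.3283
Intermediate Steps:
Q(r) = -4*r
L(x, M) = M + x
g(D) = 146 (g(D) = 69 + 77 = 146)
y = -152 (y = -3 + ((-146 - 149) + 146) = -3 + (-295 + 146) = -3 - 149 = -152)
(13221 + y)/(-4913 + Q(175)) = (13221 - 152)/(-4913 - 4*175) = 13069/(-4913 - 700) = 13069/(-5613) = 13069*(-1/5613) = -13069/5613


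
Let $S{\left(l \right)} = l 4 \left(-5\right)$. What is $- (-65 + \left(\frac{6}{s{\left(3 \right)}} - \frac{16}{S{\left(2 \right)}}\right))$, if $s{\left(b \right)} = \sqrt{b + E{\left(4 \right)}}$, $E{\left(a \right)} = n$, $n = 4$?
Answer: $\frac{323}{5} - \frac{6 \sqrt{7}}{7} \approx 62.332$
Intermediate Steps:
$E{\left(a \right)} = 4$
$s{\left(b \right)} = \sqrt{4 + b}$ ($s{\left(b \right)} = \sqrt{b + 4} = \sqrt{4 + b}$)
$S{\left(l \right)} = - 20 l$ ($S{\left(l \right)} = 4 l \left(-5\right) = - 20 l$)
$- (-65 + \left(\frac{6}{s{\left(3 \right)}} - \frac{16}{S{\left(2 \right)}}\right)) = - (-65 - \left(- \frac{2}{5} - \frac{6}{\sqrt{4 + 3}}\right)) = - (-65 - \left(- \frac{2}{5} - 6 \frac{\sqrt{7}}{7}\right)) = - (-65 + \left(\frac{6 \sqrt{7}}{7} + \frac{2}{5}\right)) = - (-65 + \left(\frac{2}{5} + \frac{6 \sqrt{7}}{7}\right)) = - (- \frac{323}{5} + \frac{6 \sqrt{7}}{7}) = \frac{323}{5} - \frac{6 \sqrt{7}}{7}$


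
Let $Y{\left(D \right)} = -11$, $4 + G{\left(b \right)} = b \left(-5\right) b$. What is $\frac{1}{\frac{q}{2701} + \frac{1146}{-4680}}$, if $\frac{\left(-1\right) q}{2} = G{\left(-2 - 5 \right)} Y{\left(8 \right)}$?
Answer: $- \frac{2106780}{4788731} \approx -0.43995$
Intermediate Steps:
$G{\left(b \right)} = -4 - 5 b^{2}$ ($G{\left(b \right)} = -4 + b \left(-5\right) b = -4 + - 5 b b = -4 - 5 b^{2}$)
$q = -5478$ ($q = - 2 \left(-4 - 5 \left(-2 - 5\right)^{2}\right) \left(-11\right) = - 2 \left(-4 - 5 \left(-7\right)^{2}\right) \left(-11\right) = - 2 \left(-4 - 245\right) \left(-11\right) = - 2 \left(\left(-249\right) \left(-11\right)\right) = \left(-2\right) 2739 = -5478$)
$\frac{1}{\frac{q}{2701} + \frac{1146}{-4680}} = \frac{1}{- \frac{5478}{2701} + \frac{1146}{-4680}} = \frac{1}{\left(-5478\right) \frac{1}{2701} + 1146 \left(- \frac{1}{4680}\right)} = \frac{1}{- \frac{5478}{2701} - \frac{191}{780}} = \frac{1}{- \frac{4788731}{2106780}} = - \frac{2106780}{4788731}$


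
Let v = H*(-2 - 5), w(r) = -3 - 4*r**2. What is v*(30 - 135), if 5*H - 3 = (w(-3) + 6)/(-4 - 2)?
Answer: 2499/2 ≈ 1249.5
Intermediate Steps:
H = 17/10 (H = 3/5 + (((-3 - 4*(-3)**2) + 6)/(-4 - 2))/5 = 3/5 + (((-3 - 4*9) + 6)/(-6))/5 = 3/5 + (((-3 - 36) + 6)*(-1/6))/5 = 3/5 + ((-39 + 6)*(-1/6))/5 = 3/5 + (-33*(-1/6))/5 = 3/5 + (1/5)*(11/2) = 3/5 + 11/10 = 17/10 ≈ 1.7000)
v = -119/10 (v = 17*(-2 - 5)/10 = (17/10)*(-7) = -119/10 ≈ -11.900)
v*(30 - 135) = -119*(30 - 135)/10 = -119/10*(-105) = 2499/2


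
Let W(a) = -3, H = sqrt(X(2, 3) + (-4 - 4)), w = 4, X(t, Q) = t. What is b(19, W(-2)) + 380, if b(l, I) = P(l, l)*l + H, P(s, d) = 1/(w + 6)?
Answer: 3819/10 + I*sqrt(6) ≈ 381.9 + 2.4495*I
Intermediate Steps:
H = I*sqrt(6) (H = sqrt(2 + (-4 - 4)) = sqrt(2 - 8) = sqrt(-6) = I*sqrt(6) ≈ 2.4495*I)
P(s, d) = 1/10 (P(s, d) = 1/(4 + 6) = 1/10)
b(l, I) = l/10 + I*sqrt(6)
b(19, W(-2)) + 380 = ((1/10)*19 + I*sqrt(6)) + 380 = (19/10 + I*sqrt(6)) + 380 = 3819/10 + I*sqrt(6)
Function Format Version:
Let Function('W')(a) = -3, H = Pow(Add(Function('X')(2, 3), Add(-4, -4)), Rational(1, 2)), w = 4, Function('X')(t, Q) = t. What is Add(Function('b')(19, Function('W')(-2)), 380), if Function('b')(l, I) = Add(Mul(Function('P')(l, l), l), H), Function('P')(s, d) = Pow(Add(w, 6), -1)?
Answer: Add(Rational(3819, 10), Mul(I, Pow(6, Rational(1, 2)))) ≈ Add(381.90, Mul(2.4495, I))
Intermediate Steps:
H = Mul(I, Pow(6, Rational(1, 2))) (H = Pow(Add(2, Add(-4, -4)), Rational(1, 2)) = Pow(Add(2, -8), Rational(1, 2)) = Pow(-6, Rational(1, 2)) = Mul(I, Pow(6, Rational(1, 2))) ≈ Mul(2.4495, I))
Function('P')(s, d) = Rational(1, 10) (Function('P')(s, d) = Pow(Add(4, 6), -1) = Pow(10, -1) = Rational(1, 10))
Function('b')(l, I) = Add(Mul(Rational(1, 10), l), Mul(I, Pow(6, Rational(1, 2))))
Add(Function('b')(19, Function('W')(-2)), 380) = Add(Add(Mul(Rational(1, 10), 19), Mul(I, Pow(6, Rational(1, 2)))), 380) = Add(Add(Rational(19, 10), Mul(I, Pow(6, Rational(1, 2)))), 380) = Add(Rational(3819, 10), Mul(I, Pow(6, Rational(1, 2))))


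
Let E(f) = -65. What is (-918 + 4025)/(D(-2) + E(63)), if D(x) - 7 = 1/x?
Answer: -478/9 ≈ -53.111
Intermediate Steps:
D(x) = 7 + 1/x
(-918 + 4025)/(D(-2) + E(63)) = (-918 + 4025)/((7 + 1/(-2)) - 65) = 3107/((7 - ½) - 65) = 3107/(13/2 - 65) = 3107/(-117/2) = 3107*(-2/117) = -478/9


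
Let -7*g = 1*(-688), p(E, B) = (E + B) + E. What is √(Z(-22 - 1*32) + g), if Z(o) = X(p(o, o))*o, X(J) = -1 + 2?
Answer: √2170/7 ≈ 6.6548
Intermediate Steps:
p(E, B) = B + 2*E (p(E, B) = (B + E) + E = B + 2*E)
X(J) = 1
g = 688/7 (g = -(-688)/7 = -⅐*(-688) = 688/7 ≈ 98.286)
Z(o) = o (Z(o) = 1*o = o)
√(Z(-22 - 1*32) + g) = √((-22 - 1*32) + 688/7) = √((-22 - 32) + 688/7) = √(-54 + 688/7) = √(310/7) = √2170/7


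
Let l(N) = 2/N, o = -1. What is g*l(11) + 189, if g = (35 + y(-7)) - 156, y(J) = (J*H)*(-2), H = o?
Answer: 1809/11 ≈ 164.45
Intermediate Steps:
H = -1
y(J) = 2*J (y(J) = (J*(-1))*(-2) = -J*(-2) = 2*J)
g = -135 (g = (35 + 2*(-7)) - 156 = (35 - 14) - 156 = 21 - 156 = -135)
g*l(11) + 189 = -270/11 + 189 = 1809/11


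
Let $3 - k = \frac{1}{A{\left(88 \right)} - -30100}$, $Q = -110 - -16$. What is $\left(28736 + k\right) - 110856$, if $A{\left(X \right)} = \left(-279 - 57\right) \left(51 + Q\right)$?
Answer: $- \frac{3658148117}{44548} \approx -82117.0$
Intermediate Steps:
$Q = -94$ ($Q = -110 + 16 = -94$)
$A{\left(X \right)} = 14448$ ($A{\left(X \right)} = \left(-279 - 57\right) \left(51 - 94\right) = \left(-336\right) \left(-43\right) = 14448$)
$k = \frac{133643}{44548}$ ($k = 3 - \frac{1}{14448 - -30100} = 3 - \frac{1}{14448 + 30100} = 3 - \frac{1}{44548} = \frac{133643}{44548} \approx 3.0$)
$\left(28736 + k\right) - 110856 = \left(28736 + \frac{133643}{44548}\right) - 110856 = \frac{1280264971}{44548} - 110856 = - \frac{3658148117}{44548}$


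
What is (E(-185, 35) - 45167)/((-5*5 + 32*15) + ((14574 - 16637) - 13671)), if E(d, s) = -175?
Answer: 1374/463 ≈ 2.9676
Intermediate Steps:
(E(-185, 35) - 45167)/((-5*5 + 32*15) + ((14574 - 16637) - 13671)) = (-175 - 45167)/((-5*5 + 32*15) + ((14574 - 16637) - 13671)) = -45342/((-25 + 480) + (-2063 - 13671)) = -45342/(455 - 15734) = -45342/(-15279) = -45342*(-1/15279) = 1374/463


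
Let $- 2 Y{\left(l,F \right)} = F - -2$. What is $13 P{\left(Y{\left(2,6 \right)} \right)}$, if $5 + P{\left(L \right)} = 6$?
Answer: $13$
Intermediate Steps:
$Y{\left(l,F \right)} = -1 - \frac{F}{2}$ ($Y{\left(l,F \right)} = - \frac{F - -2}{2} = - \frac{F + 2}{2} = - \frac{2 + F}{2} = -1 - \frac{F}{2}$)
$P{\left(L \right)} = 1$ ($P{\left(L \right)} = -5 + 6 = 1$)
$13 P{\left(Y{\left(2,6 \right)} \right)} = 13 \cdot 1 = 13$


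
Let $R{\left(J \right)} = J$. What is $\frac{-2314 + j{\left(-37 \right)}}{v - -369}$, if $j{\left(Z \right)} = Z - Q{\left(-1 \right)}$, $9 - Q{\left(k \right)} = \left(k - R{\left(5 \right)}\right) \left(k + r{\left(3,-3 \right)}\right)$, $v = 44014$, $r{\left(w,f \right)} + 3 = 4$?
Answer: $- \frac{2360}{44383} \approx -0.053174$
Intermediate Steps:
$r{\left(w,f \right)} = 1$ ($r{\left(w,f \right)} = -3 + 4 = 1$)
$Q{\left(k \right)} = 9 - \left(1 + k\right) \left(-5 + k\right)$ ($Q{\left(k \right)} = 9 - \left(k - 5\right) \left(k + 1\right) = 9 - \left(k - 5\right) \left(1 + k\right) = 9 - \left(-5 + k\right) \left(1 + k\right) = 9 - \left(1 + k\right) \left(-5 + k\right)$)
$j{\left(Z \right)} = -9 + Z$ ($j{\left(Z \right)} = Z - \left(14 - \left(-1\right)^{2} + 4 \left(-1\right)\right) = Z - \left(14 - 1 - 4\right) = Z - 9 = -9 + Z$)
$\frac{-2314 + j{\left(-37 \right)}}{v - -369} = \frac{-2314 - 46}{44014 - -369} = \frac{-2314 - 46}{44014 + 369} = - \frac{2360}{44383}$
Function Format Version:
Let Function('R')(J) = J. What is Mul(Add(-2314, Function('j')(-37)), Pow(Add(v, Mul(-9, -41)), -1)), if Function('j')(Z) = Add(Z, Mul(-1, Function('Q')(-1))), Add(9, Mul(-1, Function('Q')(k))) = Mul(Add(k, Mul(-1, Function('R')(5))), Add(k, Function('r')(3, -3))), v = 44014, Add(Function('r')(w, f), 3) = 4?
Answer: Rational(-2360, 44383) ≈ -0.053174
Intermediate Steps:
Function('r')(w, f) = 1 (Function('r')(w, f) = Add(-3, 4) = 1)
Function('Q')(k) = Add(9, Mul(-1, Add(1, k), Add(-5, k))) (Function('Q')(k) = Add(9, Mul(-1, Mul(Add(k, Mul(-1, 5)), Add(k, 1)))) = Add(9, Mul(-1, Mul(Add(k, -5), Add(1, k)))) = Add(9, Mul(-1, Mul(Add(-5, k), Add(1, k)))) = Add(9, Mul(-1, Mul(Add(1, k), Add(-5, k)))) = Add(9, Mul(-1, Add(1, k), Add(-5, k))))
Function('j')(Z) = Add(-9, Z) (Function('j')(Z) = Add(Z, Mul(-1, Add(14, Mul(-1, Pow(-1, 2)), Mul(4, -1)))) = Add(Z, Mul(-1, Add(14, Mul(-1, 1), -4))) = Add(Z, Mul(-1, Add(14, -1, -4))) = Add(Z, Mul(-1, 9)) = Add(Z, -9) = Add(-9, Z))
Mul(Add(-2314, Function('j')(-37)), Pow(Add(v, Mul(-9, -41)), -1)) = Mul(Add(-2314, Add(-9, -37)), Pow(Add(44014, Mul(-9, -41)), -1)) = Mul(Add(-2314, -46), Pow(Add(44014, 369), -1)) = Mul(-2360, Pow(44383, -1)) = Mul(-2360, Rational(1, 44383)) = Rational(-2360, 44383)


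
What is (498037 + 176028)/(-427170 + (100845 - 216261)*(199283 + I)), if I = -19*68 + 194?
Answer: -134813/4574829426 ≈ -2.9468e-5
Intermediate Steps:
I = -1098 (I = -1292 + 194 = -1098)
(498037 + 176028)/(-427170 + (100845 - 216261)*(199283 + I)) = (498037 + 176028)/(-427170 + (100845 - 216261)*(199283 - 1098)) = 674065/(-427170 - 115416*198185) = 674065/(-427170 - 22873719960) = 674065/(-22874147130) = 674065*(-1/22874147130) = -134813/4574829426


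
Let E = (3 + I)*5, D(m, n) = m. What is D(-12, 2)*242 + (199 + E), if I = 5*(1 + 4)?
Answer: -2565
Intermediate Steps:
I = 25 (I = 5*5 = 25)
E = 140 (E = (3 + 25)*5 = 28*5 = 140)
D(-12, 2)*242 + (199 + E) = -12*242 + (199 + 140) = -2904 + 339 = -2565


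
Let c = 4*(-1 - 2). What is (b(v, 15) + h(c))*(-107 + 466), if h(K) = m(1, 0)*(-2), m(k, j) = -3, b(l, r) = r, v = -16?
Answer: 7539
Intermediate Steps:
c = -12 (c = 4*(-3) = -12)
h(K) = 6 (h(K) = -3*(-2) = 6)
(b(v, 15) + h(c))*(-107 + 466) = (15 + 6)*(-107 + 466) = 21*359 = 7539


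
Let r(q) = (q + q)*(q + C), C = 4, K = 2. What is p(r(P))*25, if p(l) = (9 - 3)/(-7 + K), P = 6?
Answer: -30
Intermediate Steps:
r(q) = 2*q*(4 + q) (r(q) = (q + q)*(q + 4) = (2*q)*(4 + q) = 2*q*(4 + q))
p(l) = -6/5 (p(l) = (9 - 3)/(-7 + 2) = 6/(-5) = 6*(-1/5) = -6/5)
p(r(P))*25 = -6/5*25 = -30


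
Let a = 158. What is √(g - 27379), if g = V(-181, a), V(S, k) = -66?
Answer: I*√27445 ≈ 165.67*I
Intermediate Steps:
g = -66
√(g - 27379) = √(-66 - 27379) = √(-27445) = I*√27445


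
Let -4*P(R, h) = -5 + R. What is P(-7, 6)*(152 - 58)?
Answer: 282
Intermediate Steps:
P(R, h) = 5/4 - R/4 (P(R, h) = -(-5 + R)/4 = 5/4 - R/4)
P(-7, 6)*(152 - 58) = (5/4 - 1/4*(-7))*(152 - 58) = (5/4 + 7/4)*94 = 3*94 = 282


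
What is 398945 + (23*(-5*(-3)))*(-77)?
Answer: 372380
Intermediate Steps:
398945 + (23*(-5*(-3)))*(-77) = 398945 + (23*15)*(-77) = 398945 + 345*(-77) = 398945 - 26565 = 372380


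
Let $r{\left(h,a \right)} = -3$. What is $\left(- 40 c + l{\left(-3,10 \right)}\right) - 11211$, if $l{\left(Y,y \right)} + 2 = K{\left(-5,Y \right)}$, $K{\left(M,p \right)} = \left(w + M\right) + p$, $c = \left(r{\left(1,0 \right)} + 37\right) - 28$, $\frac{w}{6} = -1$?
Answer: $-11467$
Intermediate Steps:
$w = -6$ ($w = 6 \left(-1\right) = -6$)
$c = 6$ ($c = \left(-3 + 37\right) - 28 = 34 - 28 = 6$)
$K{\left(M,p \right)} = -6 + M + p$ ($K{\left(M,p \right)} = \left(-6 + M\right) + p = -6 + M + p$)
$l{\left(Y,y \right)} = -13 + Y$ ($l{\left(Y,y \right)} = -2 - \left(11 - Y\right) = -2 + \left(-11 + Y\right) = -13 + Y$)
$\left(- 40 c + l{\left(-3,10 \right)}\right) - 11211 = \left(\left(-40\right) 6 - 16\right) - 11211 = \left(-240 - 16\right) - 11211 = -256 - 11211 = -11467$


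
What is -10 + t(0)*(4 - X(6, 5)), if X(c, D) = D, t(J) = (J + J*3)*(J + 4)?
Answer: -10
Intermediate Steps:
t(J) = 4*J*(4 + J) (t(J) = (J + 3*J)*(4 + J) = (4*J)*(4 + J) = 4*J*(4 + J))
-10 + t(0)*(4 - X(6, 5)) = -10 + (4*0*(4 + 0))*(4 - 1*5) = -10 + (4*0*4)*(4 - 5) = -10 + 0*(-1) = -10 + 0 = -10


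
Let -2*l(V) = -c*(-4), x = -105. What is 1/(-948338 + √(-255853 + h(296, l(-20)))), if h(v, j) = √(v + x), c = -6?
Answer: -1/(948338 - I*√(255853 - √191)) ≈ -1.0545e-6 - 5.6242e-10*I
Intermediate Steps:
l(V) = 12 (l(V) = -(-1)*(-6*(-4))/2 = -(-1)*24/2 = -½*(-24) = 12)
h(v, j) = √(-105 + v) (h(v, j) = √(v - 105) = √(-105 + v))
1/(-948338 + √(-255853 + h(296, l(-20)))) = 1/(-948338 + √(-255853 + √(-105 + 296))) = 1/(-948338 + √(-255853 + √191))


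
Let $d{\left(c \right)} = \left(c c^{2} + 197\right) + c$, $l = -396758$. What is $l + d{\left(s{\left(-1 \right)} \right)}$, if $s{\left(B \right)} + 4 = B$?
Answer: $-396691$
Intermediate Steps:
$s{\left(B \right)} = -4 + B$
$d{\left(c \right)} = 197 + c + c^{3}$ ($d{\left(c \right)} = \left(c^{3} + 197\right) + c = \left(197 + c^{3}\right) + c = 197 + c + c^{3}$)
$l + d{\left(s{\left(-1 \right)} \right)} = -396758 + \left(197 - 5 + \left(-4 - 1\right)^{3}\right) = -396758 + \left(197 - 5 + \left(-5\right)^{3}\right) = -396758 - -67 = -396758 + 67 = -396691$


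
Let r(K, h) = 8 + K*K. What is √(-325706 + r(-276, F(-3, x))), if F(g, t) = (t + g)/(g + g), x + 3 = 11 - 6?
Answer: I*√249522 ≈ 499.52*I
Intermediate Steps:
x = 2 (x = -3 + (11 - 6) = -3 + 5 = 2)
F(g, t) = (g + t)/(2*g) (F(g, t) = (g + t)/((2*g)) = (g + t)*(1/(2*g)) = (g + t)/(2*g))
r(K, h) = 8 + K²
√(-325706 + r(-276, F(-3, x))) = √(-325706 + (8 + (-276)²)) = √(-325706 + (8 + 76176)) = √(-325706 + 76184) = √(-249522) = I*√249522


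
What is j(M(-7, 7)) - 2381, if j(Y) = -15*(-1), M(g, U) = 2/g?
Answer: -2366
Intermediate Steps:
j(Y) = 15
j(M(-7, 7)) - 2381 = 15 - 2381 = -2366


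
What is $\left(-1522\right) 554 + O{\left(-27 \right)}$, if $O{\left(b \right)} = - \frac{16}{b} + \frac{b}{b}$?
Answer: $- \frac{22766033}{27} \approx -8.4319 \cdot 10^{5}$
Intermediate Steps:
$O{\left(b \right)} = 1 - \frac{16}{b}$ ($O{\left(b \right)} = - \frac{16}{b} + 1 = 1 - \frac{16}{b}$)
$\left(-1522\right) 554 + O{\left(-27 \right)} = \left(-1522\right) 554 + \frac{-16 - 27}{-27} = -843188 - - \frac{43}{27} = -843188 + \frac{43}{27} = - \frac{22766033}{27}$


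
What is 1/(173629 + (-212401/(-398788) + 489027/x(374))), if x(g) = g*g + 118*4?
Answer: 538164406/93443109458555 ≈ 5.7593e-6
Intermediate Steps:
x(g) = 472 + g² (x(g) = g² + 472 = 472 + g²)
1/(173629 + (-212401/(-398788) + 489027/x(374))) = 1/(173629 + (-212401/(-398788) + 489027/(472 + 374²))) = 1/(173629 + (-212401*(-1/398788) + 489027/(472 + 139876))) = 1/(173629 + (212401/398788 + 489027/140348)) = 1/(173629 + 2161809181/538164406) = 1/(93443109458555/538164406) = 538164406/93443109458555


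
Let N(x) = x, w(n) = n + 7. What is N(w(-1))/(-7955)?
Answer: -6/7955 ≈ -0.00075424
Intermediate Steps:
w(n) = 7 + n
N(w(-1))/(-7955) = (7 - 1)/(-7955) = 6*(-1/7955) = -6/7955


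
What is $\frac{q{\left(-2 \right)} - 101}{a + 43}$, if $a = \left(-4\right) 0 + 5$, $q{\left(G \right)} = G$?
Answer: $- \frac{103}{48} \approx -2.1458$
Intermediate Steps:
$a = 5$ ($a = 0 + 5 = 5$)
$\frac{q{\left(-2 \right)} - 101}{a + 43} = \frac{-2 - 101}{5 + 43} = \frac{1}{48} \left(-103\right) = - \frac{103}{48}$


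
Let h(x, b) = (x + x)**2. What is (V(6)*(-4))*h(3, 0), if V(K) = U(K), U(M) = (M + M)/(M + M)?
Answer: -144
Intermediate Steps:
h(x, b) = 4*x**2 (h(x, b) = (2*x)**2 = 4*x**2)
U(M) = 1 (U(M) = (2*M)/((2*M)) = (2*M)*(1/(2*M)) = 1)
V(K) = 1
(V(6)*(-4))*h(3, 0) = (1*(-4))*(4*3**2) = -16*9 = -4*36 = -144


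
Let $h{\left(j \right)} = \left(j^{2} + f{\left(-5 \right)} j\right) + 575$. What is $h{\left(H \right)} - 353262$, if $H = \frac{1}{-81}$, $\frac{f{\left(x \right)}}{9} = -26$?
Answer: $- \frac{2313960452}{6561} \approx -3.5268 \cdot 10^{5}$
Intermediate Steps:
$f{\left(x \right)} = -234$ ($f{\left(x \right)} = 9 \left(-26\right) = -234$)
$H = - \frac{1}{81} \approx -0.012346$
$h{\left(j \right)} = 575 + j^{2} - 234 j$ ($h{\left(j \right)} = \left(j^{2} - 234 j\right) + 575 = 575 + j^{2} - 234 j$)
$h{\left(H \right)} - 353262 = \left(575 + \left(- \frac{1}{81}\right)^{2} - - \frac{26}{9}\right) - 353262 = \left(575 + \frac{1}{6561} + \frac{26}{9}\right) - 353262 = \frac{3791530}{6561} - 353262 = - \frac{2313960452}{6561}$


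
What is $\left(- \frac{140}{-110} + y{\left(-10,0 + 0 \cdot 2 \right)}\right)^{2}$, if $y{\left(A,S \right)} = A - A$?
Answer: $\frac{196}{121} \approx 1.6198$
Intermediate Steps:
$y{\left(A,S \right)} = 0$
$\left(- \frac{140}{-110} + y{\left(-10,0 + 0 \cdot 2 \right)}\right)^{2} = \left(- \frac{140}{-110} + 0\right)^{2} = \left(\left(-140\right) \left(- \frac{1}{110}\right) + 0\right)^{2} = \left(\frac{14}{11} + 0\right)^{2} = \left(\frac{14}{11}\right)^{2} = \frac{196}{121}$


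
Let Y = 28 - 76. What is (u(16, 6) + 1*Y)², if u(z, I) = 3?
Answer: 2025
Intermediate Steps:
Y = -48
(u(16, 6) + 1*Y)² = (3 + 1*(-48))² = (3 - 48)² = (-45)² = 2025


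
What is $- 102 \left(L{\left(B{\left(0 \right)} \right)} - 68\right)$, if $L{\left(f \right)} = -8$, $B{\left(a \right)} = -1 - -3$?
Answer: $7752$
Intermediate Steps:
$B{\left(a \right)} = 2$ ($B{\left(a \right)} = -1 + 3 = 2$)
$- 102 \left(L{\left(B{\left(0 \right)} \right)} - 68\right) = - 102 \left(-8 - 68\right) = \left(-102\right) \left(-76\right) = 7752$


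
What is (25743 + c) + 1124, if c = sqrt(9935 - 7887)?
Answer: 26867 + 32*sqrt(2) ≈ 26912.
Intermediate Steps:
c = 32*sqrt(2) (c = sqrt(2048) = 32*sqrt(2) ≈ 45.255)
(25743 + c) + 1124 = (25743 + 32*sqrt(2)) + 1124 = 26867 + 32*sqrt(2)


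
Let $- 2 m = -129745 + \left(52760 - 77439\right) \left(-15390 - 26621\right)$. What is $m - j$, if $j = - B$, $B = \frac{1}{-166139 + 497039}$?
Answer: $- \frac{171515351335799}{330900} \approx -5.1833 \cdot 10^{8}$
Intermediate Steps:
$B = \frac{1}{330900} \approx 3.0221 \cdot 10^{-6}$
$j = - \frac{1}{330900}$ ($j = \left(-1\right) \frac{1}{330900} = - \frac{1}{330900} \approx -3.0221 \cdot 10^{-6}$)
$m = -518329862$ ($m = - \frac{-129745 + \left(52760 - 77439\right) \left(-15390 - 26621\right)}{2} = - \frac{-129745 - -1036789469}{2} = - \frac{-129745 + 1036789469}{2} = \left(- \frac{1}{2}\right) 1036659724 = -518329862$)
$m - j = -518329862 - - \frac{1}{330900} = -518329862 + \frac{1}{330900} = - \frac{171515351335799}{330900}$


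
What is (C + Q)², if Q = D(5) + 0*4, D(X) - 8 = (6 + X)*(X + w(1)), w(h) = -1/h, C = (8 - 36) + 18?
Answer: 1764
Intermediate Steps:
C = -10 (C = -28 + 18 = -10)
D(X) = 8 + (-1 + X)*(6 + X) (D(X) = 8 + (6 + X)*(X - 1/1) = 8 + (6 + X)*(X - 1*1) = 8 + (6 + X)*(X - 1) = 8 + (6 + X)*(-1 + X) = 8 + (-1 + X)*(6 + X))
Q = 52 (Q = (2 + 5² + 5*5) + 0*4 = (2 + 25 + 25) + 0 = 52 + 0 = 52)
(C + Q)² = (-10 + 52)² = 42² = 1764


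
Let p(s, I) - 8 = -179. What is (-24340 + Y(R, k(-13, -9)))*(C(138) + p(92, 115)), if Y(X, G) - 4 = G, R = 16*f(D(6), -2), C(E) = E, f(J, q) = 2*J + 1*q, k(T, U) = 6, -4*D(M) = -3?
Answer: 802890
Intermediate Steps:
D(M) = ¾ (D(M) = -¼*(-3) = ¾)
p(s, I) = -171 (p(s, I) = 8 - 179 = -171)
f(J, q) = q + 2*J (f(J, q) = 2*J + q = q + 2*J)
R = -8 (R = 16*(-2 + 2*(¾)) = 16*(-2 + 3/2) = 16*(-½) = -8)
Y(X, G) = 4 + G
(-24340 + Y(R, k(-13, -9)))*(C(138) + p(92, 115)) = (-24340 + (4 + 6))*(138 - 171) = (-24340 + 10)*(-33) = -24330*(-33) = 802890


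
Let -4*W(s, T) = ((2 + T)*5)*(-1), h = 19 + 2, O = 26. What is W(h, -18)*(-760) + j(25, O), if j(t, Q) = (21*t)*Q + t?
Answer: 28875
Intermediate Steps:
j(t, Q) = t + 21*Q*t (j(t, Q) = 21*Q*t + t = t + 21*Q*t)
h = 21
W(s, T) = 5/2 + 5*T/4 (W(s, T) = -(2 + T)*5*(-1)/4 = -(10 + 5*T)*(-1)/4 = -(-10 - 5*T)/4 = 5/2 + 5*T/4)
W(h, -18)*(-760) + j(25, O) = (5/2 + (5/4)*(-18))*(-760) + 25*(1 + 21*26) = (5/2 - 45/2)*(-760) + 25*(1 + 546) = -20*(-760) + 25*547 = 15200 + 13675 = 28875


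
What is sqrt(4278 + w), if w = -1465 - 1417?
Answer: 2*sqrt(349) ≈ 37.363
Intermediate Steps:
w = -2882
sqrt(4278 + w) = sqrt(4278 - 2882) = sqrt(1396) = 2*sqrt(349)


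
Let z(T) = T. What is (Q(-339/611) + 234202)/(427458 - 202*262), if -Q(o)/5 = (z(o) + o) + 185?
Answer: 142535637/228840274 ≈ 0.62286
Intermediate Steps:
Q(o) = -925 - 10*o (Q(o) = -5*((o + o) + 185) = -5*(2*o + 185) = -5*(185 + 2*o) = -925 - 10*o)
(Q(-339/611) + 234202)/(427458 - 202*262) = ((-925 - (-3390)/611) + 234202)/(427458 - 202*262) = ((-925 - (-3390)/611) + 234202)/(427458 - 52924) = ((-925 - 10*(-339/611)) + 234202)/374534 = ((-925 + 3390/611) + 234202)*(1/374534) = (-561785/611 + 234202)*(1/374534) = (142535637/611)*(1/374534) = 142535637/228840274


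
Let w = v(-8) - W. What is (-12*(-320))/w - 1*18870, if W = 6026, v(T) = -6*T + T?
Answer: -56479830/2993 ≈ -18871.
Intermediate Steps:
v(T) = -5*T
w = -5986 (w = -5*(-8) - 1*6026 = 40 - 6026 = -5986)
(-12*(-320))/w - 1*18870 = -12*(-320)/(-5986) - 1*18870 = 3840*(-1/5986) - 18870 = -1920/2993 - 18870 = -56479830/2993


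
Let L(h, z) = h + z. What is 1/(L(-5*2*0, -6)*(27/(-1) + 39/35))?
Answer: 35/5436 ≈ 0.0064386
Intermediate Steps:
1/(L(-5*2*0, -6)*(27/(-1) + 39/35)) = 1/((-5*2*0 - 6)*(27/(-1) + 39/35)) = 1/((-10*0 - 6)*(27*(-1) + 39*(1/35))) = 1/((0 - 6)*(-27 + 39/35)) = 1/(-6*(-906/35)) = 1/(5436/35) = 35/5436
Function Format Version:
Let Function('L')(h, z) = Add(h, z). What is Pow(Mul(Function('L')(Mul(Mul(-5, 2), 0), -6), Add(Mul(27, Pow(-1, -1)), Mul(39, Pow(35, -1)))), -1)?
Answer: Rational(35, 5436) ≈ 0.0064386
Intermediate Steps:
Pow(Mul(Function('L')(Mul(Mul(-5, 2), 0), -6), Add(Mul(27, Pow(-1, -1)), Mul(39, Pow(35, -1)))), -1) = Pow(Mul(Add(Mul(Mul(-5, 2), 0), -6), Add(Mul(27, Pow(-1, -1)), Mul(39, Pow(35, -1)))), -1) = Pow(Mul(Add(Mul(-10, 0), -6), Add(Mul(27, -1), Mul(39, Rational(1, 35)))), -1) = Pow(Mul(Add(0, -6), Add(-27, Rational(39, 35))), -1) = Pow(Mul(-6, Rational(-906, 35)), -1) = Pow(Rational(5436, 35), -1) = Rational(35, 5436)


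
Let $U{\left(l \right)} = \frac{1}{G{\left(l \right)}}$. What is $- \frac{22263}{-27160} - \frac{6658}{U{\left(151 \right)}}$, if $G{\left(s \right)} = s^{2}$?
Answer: $- \frac{4123133993017}{27160} \approx -1.5181 \cdot 10^{8}$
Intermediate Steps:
$U{\left(l \right)} = \frac{1}{l^{2}}$
$- \frac{22263}{-27160} - \frac{6658}{U{\left(151 \right)}} = - \frac{22263}{-27160} - \frac{6658}{\frac{1}{22801}} = \left(-22263\right) \left(- \frac{1}{27160}\right) - 6658 \frac{1}{\frac{1}{22801}} = \frac{22263}{27160} - 151809058 = - \frac{4123133993017}{27160}$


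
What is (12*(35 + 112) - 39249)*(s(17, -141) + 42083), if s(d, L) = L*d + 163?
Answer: -1493739765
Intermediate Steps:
s(d, L) = 163 + L*d
(12*(35 + 112) - 39249)*(s(17, -141) + 42083) = (12*(35 + 112) - 39249)*((163 - 141*17) + 42083) = (12*147 - 39249)*((163 - 2397) + 42083) = (1764 - 39249)*(-2234 + 42083) = -37485*39849 = -1493739765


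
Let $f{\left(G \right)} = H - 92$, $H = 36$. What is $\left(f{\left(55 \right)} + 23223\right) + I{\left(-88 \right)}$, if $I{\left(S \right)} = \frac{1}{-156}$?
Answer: $\frac{3614051}{156} \approx 23167.0$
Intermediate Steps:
$f{\left(G \right)} = -56$ ($f{\left(G \right)} = 36 - 92 = -56$)
$I{\left(S \right)} = - \frac{1}{156}$
$\left(f{\left(55 \right)} + 23223\right) + I{\left(-88 \right)} = \left(-56 + 23223\right) - \frac{1}{156} = 23167 - \frac{1}{156} = \frac{3614051}{156}$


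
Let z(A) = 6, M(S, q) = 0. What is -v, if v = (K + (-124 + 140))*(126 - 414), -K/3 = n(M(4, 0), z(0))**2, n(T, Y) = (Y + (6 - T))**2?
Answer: -17911296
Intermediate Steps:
n(T, Y) = (6 + Y - T)**2
K = -62208 (K = -3*(6 + 6 - 1*0)**4 = -3*(6 + 6 + 0)**4 = -3*(12**2)**2 = -3*144**2 = -3*20736 = -62208)
v = 17911296 (v = (-62208 + (-124 + 140))*(126 - 414) = (-62208 + 16)*(-288) = -62192*(-288) = 17911296)
-v = -1*17911296 = -17911296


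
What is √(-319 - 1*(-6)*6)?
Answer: I*√283 ≈ 16.823*I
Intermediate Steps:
√(-319 - 1*(-6)*6) = √(-319 + 6*6) = √(-319 + 36) = √(-283) = I*√283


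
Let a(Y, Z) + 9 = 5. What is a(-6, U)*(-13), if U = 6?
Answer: 52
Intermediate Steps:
a(Y, Z) = -4 (a(Y, Z) = -9 + 5 = -4)
a(-6, U)*(-13) = -4*(-13) = 52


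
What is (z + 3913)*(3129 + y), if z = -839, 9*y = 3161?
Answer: 96283828/9 ≈ 1.0698e+7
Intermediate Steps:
y = 3161/9 (y = (⅑)*3161 = 3161/9 ≈ 351.22)
(z + 3913)*(3129 + y) = (-839 + 3913)*(3129 + 3161/9) = 3074*(31322/9) = 96283828/9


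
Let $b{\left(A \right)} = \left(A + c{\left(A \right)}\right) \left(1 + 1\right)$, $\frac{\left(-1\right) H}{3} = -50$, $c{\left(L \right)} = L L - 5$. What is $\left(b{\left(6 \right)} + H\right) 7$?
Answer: $1568$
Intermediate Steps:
$c{\left(L \right)} = -5 + L^{2}$ ($c{\left(L \right)} = L^{2} - 5 = -5 + L^{2}$)
$H = 150$ ($H = \left(-3\right) \left(-50\right) = 150$)
$b{\left(A \right)} = -10 + 2 A + 2 A^{2}$ ($b{\left(A \right)} = \left(A + \left(-5 + A^{2}\right)\right) \left(1 + 1\right) = \left(-5 + A + A^{2}\right) 2 = -10 + 2 A + 2 A^{2}$)
$\left(b{\left(6 \right)} + H\right) 7 = \left(\left(-10 + 2 \cdot 6 + 2 \cdot 6^{2}\right) + 150\right) 7 = \left(\left(-10 + 12 + 2 \cdot 36\right) + 150\right) 7 = \left(\left(-10 + 12 + 72\right) + 150\right) 7 = \left(74 + 150\right) 7 = 224 \cdot 7 = 1568$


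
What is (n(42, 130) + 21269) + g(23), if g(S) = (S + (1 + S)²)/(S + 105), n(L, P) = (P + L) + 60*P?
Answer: 3743447/128 ≈ 29246.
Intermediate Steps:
n(L, P) = L + 61*P (n(L, P) = (L + P) + 60*P = L + 61*P)
g(S) = (S + (1 + S)²)/(105 + S)
(n(42, 130) + 21269) + g(23) = ((42 + 61*130) + 21269) + (23 + (1 + 23)²)/(105 + 23) = ((42 + 7930) + 21269) + (23 + 24²)/128 = (7972 + 21269) + (23 + 576)/128 = 29241 + (1/128)*599 = 29241 + 599/128 = 3743447/128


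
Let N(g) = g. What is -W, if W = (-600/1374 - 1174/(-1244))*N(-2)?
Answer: 72223/71219 ≈ 1.0141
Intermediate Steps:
W = -72223/71219 (W = (-600/1374 - 1174/(-1244))*(-2) = (-600*1/1374 - 1174*(-1/1244))*(-2) = (-100/229 + 587/622)*(-2) = (72223/142438)*(-2) = -72223/71219 ≈ -1.0141)
-W = -1*(-72223/71219) = 72223/71219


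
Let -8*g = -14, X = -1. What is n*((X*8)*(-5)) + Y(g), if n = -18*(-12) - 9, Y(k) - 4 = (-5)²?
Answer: 8309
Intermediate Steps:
g = 7/4 (g = -⅛*(-14) = 7/4 ≈ 1.7500)
Y(k) = 29 (Y(k) = 4 + (-5)² = 4 + 25 = 29)
n = 207 (n = 216 - 9 = 207)
n*((X*8)*(-5)) + Y(g) = 207*(-1*8*(-5)) + 29 = 207*(-8*(-5)) + 29 = 207*40 + 29 = 8280 + 29 = 8309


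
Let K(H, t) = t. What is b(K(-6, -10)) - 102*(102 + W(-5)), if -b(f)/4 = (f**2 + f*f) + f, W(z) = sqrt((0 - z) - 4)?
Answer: -11266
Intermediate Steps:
W(z) = sqrt(-4 - z) (W(z) = sqrt(-z - 4) = sqrt(-4 - z))
b(f) = -8*f**2 - 4*f (b(f) = -4*((f**2 + f*f) + f) = -4*((f**2 + f**2) + f) = -4*(2*f**2 + f) = -4*(f + 2*f**2) = -8*f**2 - 4*f)
b(K(-6, -10)) - 102*(102 + W(-5)) = -4*(-10)*(1 + 2*(-10)) - 102*(102 + sqrt(-4 - 1*(-5))) = -4*(-10)*(1 - 20) - 102*(102 + sqrt(-4 + 5)) = -4*(-10)*(-19) - 102*(102 + sqrt(1)) = -760 - 102*(102 + 1) = -760 - 102*103 = -760 - 1*10506 = -760 - 10506 = -11266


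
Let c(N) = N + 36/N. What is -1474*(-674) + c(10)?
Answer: 4967448/5 ≈ 9.9349e+5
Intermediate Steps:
-1474*(-674) + c(10) = -1474*(-674) + (10 + 36/10) = 993476 + (10 + 36*(⅒)) = 993476 + (10 + 18/5) = 993476 + 68/5 = 4967448/5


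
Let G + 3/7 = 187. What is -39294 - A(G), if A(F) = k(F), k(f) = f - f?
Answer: -39294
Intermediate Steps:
G = 1306/7 (G = -3/7 + 187 = 1306/7 ≈ 186.57)
k(f) = 0
A(F) = 0
-39294 - A(G) = -39294 - 1*0 = -39294 + 0 = -39294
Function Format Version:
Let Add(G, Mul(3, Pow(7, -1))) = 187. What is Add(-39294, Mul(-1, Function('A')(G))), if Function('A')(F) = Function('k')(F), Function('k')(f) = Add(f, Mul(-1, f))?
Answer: -39294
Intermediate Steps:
G = Rational(1306, 7) (G = Add(Rational(-3, 7), 187) = Rational(1306, 7) ≈ 186.57)
Function('k')(f) = 0
Function('A')(F) = 0
Add(-39294, Mul(-1, Function('A')(G))) = Add(-39294, Mul(-1, 0)) = Add(-39294, 0) = -39294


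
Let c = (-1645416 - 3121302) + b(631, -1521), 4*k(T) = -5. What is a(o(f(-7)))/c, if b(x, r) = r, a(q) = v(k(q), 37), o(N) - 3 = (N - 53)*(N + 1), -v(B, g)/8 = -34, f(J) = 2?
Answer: -272/4768239 ≈ -5.7044e-5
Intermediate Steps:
k(T) = -5/4 (k(T) = (1/4)*(-5) = -5/4)
v(B, g) = 272 (v(B, g) = -8*(-34) = 272)
o(N) = 3 + (1 + N)*(-53 + N) (o(N) = 3 + (N - 53)*(N + 1) = 3 + (-53 + N)*(1 + N) = 3 + (1 + N)*(-53 + N))
a(q) = 272
c = -4768239 (c = (-1645416 - 3121302) - 1521 = -4766718 - 1521 = -4768239)
a(o(f(-7)))/c = 272/(-4768239) = 272*(-1/4768239) = -272/4768239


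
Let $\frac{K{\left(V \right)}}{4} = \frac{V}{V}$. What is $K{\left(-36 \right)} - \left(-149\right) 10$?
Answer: $1494$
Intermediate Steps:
$K{\left(V \right)} = 4$ ($K{\left(V \right)} = 4 \frac{V}{V} = 4 \cdot 1 = 4$)
$K{\left(-36 \right)} - \left(-149\right) 10 = 4 - \left(-149\right) 10 = 4 - -1490 = 4 + 1490 = 1494$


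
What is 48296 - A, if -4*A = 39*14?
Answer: 96865/2 ≈ 48433.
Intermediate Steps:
A = -273/2 (A = -39*14/4 = -¼*546 = -273/2 ≈ -136.50)
48296 - A = 48296 - 1*(-273/2) = 48296 + 273/2 = 96865/2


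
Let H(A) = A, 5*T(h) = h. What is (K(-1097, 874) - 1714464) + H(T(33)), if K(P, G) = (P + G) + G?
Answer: -8569032/5 ≈ -1.7138e+6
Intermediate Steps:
T(h) = h/5
K(P, G) = P + 2*G (K(P, G) = (G + P) + G = P + 2*G)
(K(-1097, 874) - 1714464) + H(T(33)) = ((-1097 + 2*874) - 1714464) + (⅕)*33 = ((-1097 + 1748) - 1714464) + 33/5 = (651 - 1714464) + 33/5 = -1713813 + 33/5 = -8569032/5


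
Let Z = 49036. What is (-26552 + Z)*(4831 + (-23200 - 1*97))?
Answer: -415189544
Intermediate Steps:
(-26552 + Z)*(4831 + (-23200 - 1*97)) = (-26552 + 49036)*(4831 + (-23200 - 1*97)) = 22484*(4831 + (-23200 - 97)) = 22484*(4831 - 23297) = 22484*(-18466) = -415189544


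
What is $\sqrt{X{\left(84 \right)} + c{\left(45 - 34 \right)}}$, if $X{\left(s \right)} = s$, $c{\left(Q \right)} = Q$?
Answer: $\sqrt{95} \approx 9.7468$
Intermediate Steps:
$\sqrt{X{\left(84 \right)} + c{\left(45 - 34 \right)}} = \sqrt{84 + \left(45 - 34\right)} = \sqrt{84 + 11} = \sqrt{95}$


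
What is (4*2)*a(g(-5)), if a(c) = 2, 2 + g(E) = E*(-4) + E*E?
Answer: 16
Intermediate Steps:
g(E) = -2 + E² - 4*E (g(E) = -2 + (E*(-4) + E*E) = -2 + (-4*E + E²) = -2 + (E² - 4*E) = -2 + E² - 4*E)
(4*2)*a(g(-5)) = (4*2)*2 = 8*2 = 16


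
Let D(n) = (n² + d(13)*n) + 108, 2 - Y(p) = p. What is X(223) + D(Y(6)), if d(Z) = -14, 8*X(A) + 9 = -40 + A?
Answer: 807/4 ≈ 201.75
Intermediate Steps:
X(A) = -49/8 + A/8 (X(A) = -9/8 + (-40 + A)/8 = -9/8 + (-5 + A/8) = -49/8 + A/8)
Y(p) = 2 - p
D(n) = 108 + n² - 14*n (D(n) = (n² - 14*n) + 108 = 108 + n² - 14*n)
X(223) + D(Y(6)) = (-49/8 + (⅛)*223) + (108 + (2 - 1*6)² - 14*(2 - 1*6)) = (-49/8 + 223/8) + (108 + (2 - 6)² - 14*(2 - 6)) = 87/4 + (108 + (-4)² - 14*(-4)) = 87/4 + (108 + 16 + 56) = 87/4 + 180 = 807/4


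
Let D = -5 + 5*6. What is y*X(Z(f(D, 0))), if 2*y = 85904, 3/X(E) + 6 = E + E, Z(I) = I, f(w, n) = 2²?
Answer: 64428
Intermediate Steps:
D = 25 (D = -5 + 30 = 25)
f(w, n) = 4
X(E) = 3/(-6 + 2*E) (X(E) = 3/(-6 + (E + E)) = 3/(-6 + 2*E))
y = 42952 (y = (½)*85904 = 42952)
y*X(Z(f(D, 0))) = 42952*(3/(2*(-3 + 4))) = 42952*((3/2)/1) = 42952*((3/2)*1) = 42952*(3/2) = 64428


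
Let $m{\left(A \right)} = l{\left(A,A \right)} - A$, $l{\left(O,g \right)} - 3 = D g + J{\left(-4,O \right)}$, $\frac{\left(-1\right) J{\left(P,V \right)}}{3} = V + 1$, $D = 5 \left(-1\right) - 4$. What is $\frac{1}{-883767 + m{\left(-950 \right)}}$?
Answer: $- \frac{1}{871417} \approx -1.1476 \cdot 10^{-6}$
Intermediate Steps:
$D = -9$ ($D = -5 - 4 = -9$)
$J{\left(P,V \right)} = -3 - 3 V$ ($J{\left(P,V \right)} = - 3 \left(V + 1\right) = - 3 \left(1 + V\right) = -3 - 3 V$)
$l{\left(O,g \right)} = - 9 g - 3 O$ ($l{\left(O,g \right)} = 3 - \left(3 + 3 O + 9 g\right) = - 9 g - 3 O$)
$m{\left(A \right)} = - 13 A$ ($m{\left(A \right)} = \left(- 9 A - 3 A\right) - A = - 12 A - A = - 13 A$)
$\frac{1}{-883767 + m{\left(-950 \right)}} = \frac{1}{-883767 - -12350} = \frac{1}{-883767 + 12350} = \frac{1}{-871417} = - \frac{1}{871417}$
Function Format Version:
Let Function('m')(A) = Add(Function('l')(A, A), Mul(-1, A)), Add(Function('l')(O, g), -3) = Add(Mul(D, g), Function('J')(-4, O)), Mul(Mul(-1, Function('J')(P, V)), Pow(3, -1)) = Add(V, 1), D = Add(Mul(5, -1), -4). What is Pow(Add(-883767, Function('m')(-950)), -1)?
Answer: Rational(-1, 871417) ≈ -1.1476e-6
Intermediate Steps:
D = -9 (D = Add(-5, -4) = -9)
Function('J')(P, V) = Add(-3, Mul(-3, V)) (Function('J')(P, V) = Mul(-3, Add(V, 1)) = Mul(-3, Add(1, V)) = Add(-3, Mul(-3, V)))
Function('l')(O, g) = Add(Mul(-9, g), Mul(-3, O)) (Function('l')(O, g) = Add(3, Add(Mul(-9, g), Add(-3, Mul(-3, O)))) = Add(3, Add(-3, Mul(-9, g), Mul(-3, O))) = Add(Mul(-9, g), Mul(-3, O)))
Function('m')(A) = Mul(-13, A) (Function('m')(A) = Add(Add(Mul(-9, A), Mul(-3, A)), Mul(-1, A)) = Add(Mul(-12, A), Mul(-1, A)) = Mul(-13, A))
Pow(Add(-883767, Function('m')(-950)), -1) = Pow(Add(-883767, Mul(-13, -950)), -1) = Pow(Add(-883767, 12350), -1) = Pow(-871417, -1) = Rational(-1, 871417)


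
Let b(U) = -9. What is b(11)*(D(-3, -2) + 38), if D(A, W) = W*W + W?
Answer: -360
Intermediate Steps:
D(A, W) = W + W² (D(A, W) = W² + W = W + W²)
b(11)*(D(-3, -2) + 38) = -9*(-2*(1 - 2) + 38) = -9*(-2*(-1) + 38) = -9*(2 + 38) = -9*40 = -360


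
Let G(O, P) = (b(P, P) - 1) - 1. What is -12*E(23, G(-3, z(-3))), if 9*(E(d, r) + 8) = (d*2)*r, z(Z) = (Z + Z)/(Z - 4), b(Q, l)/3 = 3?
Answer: -1000/3 ≈ -333.33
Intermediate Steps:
b(Q, l) = 9 (b(Q, l) = 3*3 = 9)
z(Z) = 2*Z/(-4 + Z) (z(Z) = (2*Z)/(-4 + Z) = 2*Z/(-4 + Z))
G(O, P) = 7 (G(O, P) = (9 - 1) - 1 = 8 - 1 = 7)
E(d, r) = -8 + 2*d*r/9 (E(d, r) = -8 + ((d*2)*r)/9 = -8 + ((2*d)*r)/9 = -8 + (2*d*r)/9 = -8 + 2*d*r/9)
-12*E(23, G(-3, z(-3))) = -12*(-8 + (2/9)*23*7) = -12*(-8 + 322/9) = -12*250/9 = -1000/3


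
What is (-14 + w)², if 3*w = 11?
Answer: 961/9 ≈ 106.78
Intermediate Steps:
w = 11/3 (w = (⅓)*11 = 11/3 ≈ 3.6667)
(-14 + w)² = (-14 + 11/3)² = (-31/3)² = 961/9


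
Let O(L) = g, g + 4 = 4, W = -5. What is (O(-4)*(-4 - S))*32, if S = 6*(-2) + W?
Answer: 0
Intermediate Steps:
S = -17 (S = 6*(-2) - 5 = -12 - 5 = -17)
g = 0 (g = -4 + 4 = 0)
O(L) = 0
(O(-4)*(-4 - S))*32 = (0*(-4 - 1*(-17)))*32 = (0*(-4 + 17))*32 = (0*13)*32 = 0*32 = 0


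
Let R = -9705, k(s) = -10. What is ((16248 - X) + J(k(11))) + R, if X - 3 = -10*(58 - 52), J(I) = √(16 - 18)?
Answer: 6600 + I*√2 ≈ 6600.0 + 1.4142*I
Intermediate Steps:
J(I) = I*√2 (J(I) = √(-2) = I*√2)
X = -57 (X = 3 - 10*(58 - 52) = 3 - 10*6 = 3 - 60 = -57)
((16248 - X) + J(k(11))) + R = ((16248 - 1*(-57)) + I*√2) - 9705 = ((16248 + 57) + I*√2) - 9705 = (16305 + I*√2) - 9705 = 6600 + I*√2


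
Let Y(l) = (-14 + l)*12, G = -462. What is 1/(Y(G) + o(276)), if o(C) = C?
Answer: -1/5436 ≈ -0.00018396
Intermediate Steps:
Y(l) = -168 + 12*l
1/(Y(G) + o(276)) = 1/((-168 + 12*(-462)) + 276) = 1/((-168 - 5544) + 276) = 1/(-5712 + 276) = 1/(-5436) = -1/5436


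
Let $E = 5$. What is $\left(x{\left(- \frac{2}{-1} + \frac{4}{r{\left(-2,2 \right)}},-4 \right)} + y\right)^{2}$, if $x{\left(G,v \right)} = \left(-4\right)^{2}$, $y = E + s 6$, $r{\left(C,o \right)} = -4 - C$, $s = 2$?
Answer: $1089$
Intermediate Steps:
$y = 17$ ($y = 5 + 2 \cdot 6 = 5 + 12 = 17$)
$x{\left(G,v \right)} = 16$
$\left(x{\left(- \frac{2}{-1} + \frac{4}{r{\left(-2,2 \right)}},-4 \right)} + y\right)^{2} = \left(16 + 17\right)^{2} = 33^{2} = 1089$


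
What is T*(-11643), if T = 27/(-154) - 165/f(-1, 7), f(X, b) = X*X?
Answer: 296162991/154 ≈ 1.9231e+6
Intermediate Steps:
f(X, b) = X²
T = -25437/154 (T = 27/(-154) - 165/((-1)²) = 27*(-1/154) - 165/1 = -27/154 - 165*1 = -27/154 - 165 = -25437/154 ≈ -165.18)
T*(-11643) = -25437/154*(-11643) = 296162991/154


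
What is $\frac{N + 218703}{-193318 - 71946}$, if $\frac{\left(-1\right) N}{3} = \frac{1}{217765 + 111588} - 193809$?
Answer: $- \frac{263525215887}{87365494192} \approx -3.0164$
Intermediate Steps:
$N = \frac{191494726728}{329353}$ ($N = - 3 \left(\frac{1}{217765 + 111588} - 193809\right) = - 3 \left(\frac{1}{329353} - 193809\right) = \left(-3\right) \left(- \frac{63831575576}{329353}\right) = \frac{191494726728}{329353} \approx 5.8143 \cdot 10^{5}$)
$\frac{N + 218703}{-193318 - 71946} = \frac{\frac{191494726728}{329353} + 218703}{-193318 - 71946} = \frac{263525215887}{329353 \left(-265264\right)} = \frac{263525215887}{329353} \left(- \frac{1}{265264}\right) = - \frac{263525215887}{87365494192}$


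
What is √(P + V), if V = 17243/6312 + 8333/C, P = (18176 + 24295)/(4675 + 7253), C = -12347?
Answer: √526735101068849324778/9683332302 ≈ 2.3701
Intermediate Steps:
P = 14157/3976 (P = 42471/11928 = 42471*(1/11928) = 14157/3976 ≈ 3.5606)
V = 160301425/77934264 (V = 17243/6312 + 8333/(-12347) = 17243*(1/6312) + 8333*(-1/12347) = 17243/6312 - 8333/12347 = 160301425/77934264 ≈ 2.0569)
√(P + V) = √(14157/3976 + 160301425/77934264) = √(54396057539/9683332302) = √526735101068849324778/9683332302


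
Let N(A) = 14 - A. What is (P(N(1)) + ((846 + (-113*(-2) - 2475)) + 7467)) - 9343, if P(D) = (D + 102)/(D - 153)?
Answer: -91835/28 ≈ -3279.8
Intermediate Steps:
P(D) = (102 + D)/(-153 + D)
(P(N(1)) + ((846 + (-113*(-2) - 2475)) + 7467)) - 9343 = ((102 + (14 - 1*1))/(-153 + (14 - 1*1)) + ((846 + (-113*(-2) - 2475)) + 7467)) - 9343 = ((102 + (14 - 1))/(-153 + (14 - 1)) + ((846 + (226 - 2475)) + 7467)) - 9343 = ((102 + 13)/(-153 + 13) + ((846 - 2249) + 7467)) - 9343 = (115/(-140) + (-1403 + 7467)) - 9343 = (-1/140*115 + 6064) - 9343 = (-23/28 + 6064) - 9343 = 169769/28 - 9343 = -91835/28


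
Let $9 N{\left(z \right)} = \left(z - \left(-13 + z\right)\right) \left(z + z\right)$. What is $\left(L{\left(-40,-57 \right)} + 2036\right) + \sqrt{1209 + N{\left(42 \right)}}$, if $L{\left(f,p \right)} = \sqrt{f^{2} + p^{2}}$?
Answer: $2036 + \sqrt{4849} + \frac{\sqrt{11973}}{3} \approx 2142.1$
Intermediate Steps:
$N{\left(z \right)} = \frac{26 z}{9}$ ($N{\left(z \right)} = \frac{\left(z - \left(-13 + z\right)\right) \left(z + z\right)}{9} = \frac{13 \cdot 2 z}{9} = \frac{26 z}{9}$)
$\left(L{\left(-40,-57 \right)} + 2036\right) + \sqrt{1209 + N{\left(42 \right)}} = \left(\sqrt{\left(-40\right)^{2} + \left(-57\right)^{2}} + 2036\right) + \sqrt{1209 + \frac{26}{9} \cdot 42} = \left(\sqrt{1600 + 3249} + 2036\right) + \sqrt{1209 + \frac{364}{3}} = \left(\sqrt{4849} + 2036\right) + \sqrt{\frac{3991}{3}} = \left(2036 + \sqrt{4849}\right) + \frac{\sqrt{11973}}{3} = 2036 + \sqrt{4849} + \frac{\sqrt{11973}}{3}$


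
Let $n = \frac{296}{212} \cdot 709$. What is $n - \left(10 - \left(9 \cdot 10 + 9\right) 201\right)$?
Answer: $\frac{1106583}{53} \approx 20879.0$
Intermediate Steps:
$n = \frac{52466}{53}$ ($n = 296 \cdot \frac{1}{212} \cdot 709 = \frac{74}{53} \cdot 709 = \frac{52466}{53} \approx 989.92$)
$n - \left(10 - \left(9 \cdot 10 + 9\right) 201\right) = \frac{52466}{53} - \left(10 - \left(9 \cdot 10 + 9\right) 201\right) = \frac{52466}{53} - \left(10 - \left(90 + 9\right) 201\right) = \frac{52466}{53} + \left(99 \cdot 201 - 10\right) = \frac{52466}{53} + \left(19899 - 10\right) = \frac{52466}{53} + 19889 = \frac{1106583}{53}$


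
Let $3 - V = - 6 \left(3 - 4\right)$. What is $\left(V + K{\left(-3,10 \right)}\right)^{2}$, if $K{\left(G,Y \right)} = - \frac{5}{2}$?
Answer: $\frac{121}{4} \approx 30.25$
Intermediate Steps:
$K{\left(G,Y \right)} = - \frac{5}{2}$ ($K{\left(G,Y \right)} = \left(-5\right) \frac{1}{2} = - \frac{5}{2}$)
$V = -3$ ($V = 3 - - 6 \left(3 - 4\right) = 3 - \left(-6\right) \left(-1\right) = 3 - 6 = -3$)
$\left(V + K{\left(-3,10 \right)}\right)^{2} = \left(-3 - \frac{5}{2}\right)^{2} = \left(- \frac{11}{2}\right)^{2} = \frac{121}{4}$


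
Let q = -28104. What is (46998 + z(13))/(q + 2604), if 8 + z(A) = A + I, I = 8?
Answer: -47011/25500 ≈ -1.8436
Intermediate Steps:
z(A) = A (z(A) = -8 + (A + 8) = -8 + (8 + A) = A)
(46998 + z(13))/(q + 2604) = (46998 + 13)/(-28104 + 2604) = 47011/(-25500) = 47011*(-1/25500) = -47011/25500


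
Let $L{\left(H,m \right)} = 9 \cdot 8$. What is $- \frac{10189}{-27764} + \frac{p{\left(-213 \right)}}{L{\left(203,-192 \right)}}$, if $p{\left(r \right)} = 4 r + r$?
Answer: $- \frac{2402921}{166584} \approx -14.425$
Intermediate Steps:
$L{\left(H,m \right)} = 72$
$p{\left(r \right)} = 5 r$
$- \frac{10189}{-27764} + \frac{p{\left(-213 \right)}}{L{\left(203,-192 \right)}} = - \frac{10189}{-27764} + \frac{5 \left(-213\right)}{72} = \left(-10189\right) \left(- \frac{1}{27764}\right) - \frac{355}{24} = \frac{10189}{27764} - \frac{355}{24} = - \frac{2402921}{166584}$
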